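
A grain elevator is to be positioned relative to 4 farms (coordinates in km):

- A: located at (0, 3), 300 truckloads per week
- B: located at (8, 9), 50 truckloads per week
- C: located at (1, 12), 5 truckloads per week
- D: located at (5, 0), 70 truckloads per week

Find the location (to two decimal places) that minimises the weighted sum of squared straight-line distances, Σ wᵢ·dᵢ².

The minimiser of Σwᵢ‖p−pᵢ‖² is the weighted centroid p* = (Σwᵢpᵢ)/(Σwᵢ).
Σwᵢ = 425.
Σwᵢxᵢ = 300·0 + 50·8 + 5·1 + 70·5 = 755.
Σwᵢyᵢ = 300·3 + 50·9 + 5·12 + 70·0 = 1410.
x* = 755/425 = 1.78, y* = 1410/425 = 3.32.

(1.78, 3.32)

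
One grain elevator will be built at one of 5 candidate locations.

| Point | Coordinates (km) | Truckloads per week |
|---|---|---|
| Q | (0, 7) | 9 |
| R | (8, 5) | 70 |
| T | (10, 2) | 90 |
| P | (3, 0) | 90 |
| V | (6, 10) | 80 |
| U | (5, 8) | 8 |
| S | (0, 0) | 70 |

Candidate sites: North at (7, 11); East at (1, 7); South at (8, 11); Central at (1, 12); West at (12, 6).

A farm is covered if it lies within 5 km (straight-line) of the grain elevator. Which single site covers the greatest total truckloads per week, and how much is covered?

Coverage radius r = 5 km; a point is covered iff (Δx)²+(Δy)² ≤ 5² = 25.
  North (7, 11): covers {V, U} → 88
  East (1, 7): covers {Q, U} → 17
  South (8, 11): covers {V, U} → 88
  Central (1, 12): covers {none} → 0
  West (12, 6): covers {R, T} → 160
Maximum coverage at West: 160 truckloads per week.

West, covering 160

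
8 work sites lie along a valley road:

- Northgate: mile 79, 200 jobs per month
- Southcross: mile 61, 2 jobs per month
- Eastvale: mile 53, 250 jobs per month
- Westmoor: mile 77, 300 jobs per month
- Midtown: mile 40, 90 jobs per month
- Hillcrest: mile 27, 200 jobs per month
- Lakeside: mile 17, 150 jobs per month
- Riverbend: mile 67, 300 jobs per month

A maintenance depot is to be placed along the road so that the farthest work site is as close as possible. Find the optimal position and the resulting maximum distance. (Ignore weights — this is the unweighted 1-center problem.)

location 48, max distance 31

The 1-center on a line is the midpoint of the two extreme points: leftmost at 17, rightmost at 79.
Optimal location = (17 + 79)/2 = 48; maximum distance = (79 − 17)/2 = 31.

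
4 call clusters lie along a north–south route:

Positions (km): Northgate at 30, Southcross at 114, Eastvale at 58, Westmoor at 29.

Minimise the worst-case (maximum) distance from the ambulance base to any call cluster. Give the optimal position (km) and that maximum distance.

The 1-center on a line is the midpoint of the two extreme points: leftmost at 29, rightmost at 114.
Optimal location = (29 + 114)/2 = 71.5; maximum distance = (114 − 29)/2 = 42.5.

location 71.5, max distance 42.5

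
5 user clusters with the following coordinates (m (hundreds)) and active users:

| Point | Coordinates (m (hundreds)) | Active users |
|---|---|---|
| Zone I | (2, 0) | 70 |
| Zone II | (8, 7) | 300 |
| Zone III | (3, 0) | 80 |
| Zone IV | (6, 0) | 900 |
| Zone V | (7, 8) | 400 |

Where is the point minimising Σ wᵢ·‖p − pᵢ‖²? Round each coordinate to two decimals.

(6.27, 3.03)

The minimiser of Σwᵢ‖p−pᵢ‖² is the weighted centroid p* = (Σwᵢpᵢ)/(Σwᵢ).
Σwᵢ = 1750.
Σwᵢxᵢ = 70·2 + 300·8 + 80·3 + 900·6 + 400·7 = 10980.
Σwᵢyᵢ = 70·0 + 300·7 + 80·0 + 900·0 + 400·8 = 5300.
x* = 10980/1750 = 6.27, y* = 5300/1750 = 3.03.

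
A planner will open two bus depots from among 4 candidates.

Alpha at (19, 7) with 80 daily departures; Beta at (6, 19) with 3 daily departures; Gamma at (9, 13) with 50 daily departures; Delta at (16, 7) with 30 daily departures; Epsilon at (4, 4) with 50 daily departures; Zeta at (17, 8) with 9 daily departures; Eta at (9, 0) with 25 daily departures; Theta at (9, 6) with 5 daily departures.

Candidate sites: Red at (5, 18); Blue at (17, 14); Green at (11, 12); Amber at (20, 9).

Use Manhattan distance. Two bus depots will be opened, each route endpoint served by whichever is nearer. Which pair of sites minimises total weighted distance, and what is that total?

{Green, Amber}, total 1782

Evaluate every pair (each demand assigned to the nearer of the two):
  {Green, Amber}: total = 1782
  {Red, Amber}: total = 2232
  {Blue, Green}: total = 2340
  {Blue, Amber}: total = 2574
  {Red, Green}: total = 2726
  {Red, Blue}: total = 2850
Best pair: {Green, Amber} with total 1782.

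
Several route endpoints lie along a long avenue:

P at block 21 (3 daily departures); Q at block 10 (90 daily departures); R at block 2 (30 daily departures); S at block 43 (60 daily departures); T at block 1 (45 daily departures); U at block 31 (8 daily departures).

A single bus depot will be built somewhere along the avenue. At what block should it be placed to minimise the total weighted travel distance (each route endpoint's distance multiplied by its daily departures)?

x = 10

For a sum of weighted absolute distances on a line, the optimum is the weighted median (not the mean). Total weight W = 236; half-weight = 118.
Sort by position and accumulate weight:
  block 1 (T, w=45) → cum 45
  block 2 (R, w=30) → cum 75
  block 10 (Q, w=90) → cum 165  ≥ 118 → median here
  block 21 (P, w=3) → cum 168
  block 31 (U, w=8) → cum 176
  block 43 (S, w=60) → cum 236
Optimal location: block 10.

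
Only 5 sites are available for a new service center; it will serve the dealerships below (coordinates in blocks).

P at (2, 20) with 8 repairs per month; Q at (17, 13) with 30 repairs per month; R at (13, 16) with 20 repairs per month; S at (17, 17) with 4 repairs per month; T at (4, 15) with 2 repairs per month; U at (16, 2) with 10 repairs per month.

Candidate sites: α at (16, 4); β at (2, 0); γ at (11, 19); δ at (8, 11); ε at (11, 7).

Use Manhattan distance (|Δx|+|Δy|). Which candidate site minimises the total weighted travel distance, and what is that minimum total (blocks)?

γ, total 814 blocks

Total weighted distance at each candidate:
  α (16, 4): total = 962
  β (2, 0): total = 1862
  γ (11, 19): total = 814
  δ (8, 11): total = 896
  ε (11, 7): total = 950
Minimum is at γ with total 814 blocks.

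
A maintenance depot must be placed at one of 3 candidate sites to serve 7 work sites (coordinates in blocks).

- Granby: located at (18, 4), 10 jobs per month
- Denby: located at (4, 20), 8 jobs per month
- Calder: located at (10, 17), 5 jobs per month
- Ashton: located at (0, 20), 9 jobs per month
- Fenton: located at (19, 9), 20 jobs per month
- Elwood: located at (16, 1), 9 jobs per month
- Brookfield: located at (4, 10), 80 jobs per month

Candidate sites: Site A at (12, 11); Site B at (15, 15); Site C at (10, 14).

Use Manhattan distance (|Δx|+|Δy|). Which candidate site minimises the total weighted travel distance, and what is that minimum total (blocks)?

Site A, total 1521 blocks

Total weighted distance at each candidate:
  Site A (12, 11): total = 1521
  Site B (15, 15): total = 2098
  Site C (10, 14): total = 1686
Minimum is at Site A with total 1521 blocks.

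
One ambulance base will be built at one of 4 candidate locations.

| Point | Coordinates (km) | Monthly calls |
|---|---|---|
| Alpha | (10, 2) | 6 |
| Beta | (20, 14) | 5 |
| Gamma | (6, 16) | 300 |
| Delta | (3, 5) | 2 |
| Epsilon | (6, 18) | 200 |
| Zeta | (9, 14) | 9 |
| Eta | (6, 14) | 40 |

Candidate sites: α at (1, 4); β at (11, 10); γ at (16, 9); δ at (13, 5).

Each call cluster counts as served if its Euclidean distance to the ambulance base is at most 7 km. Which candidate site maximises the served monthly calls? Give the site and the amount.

β, covering 49

Coverage radius r = 7 km; a point is covered iff (Δx)²+(Δy)² ≤ 7² = 49.
  α (1, 4): covers {Delta} → 2
  β (11, 10): covers {Zeta, Eta} → 49
  γ (16, 9): covers {Beta} → 5
  δ (13, 5): covers {Alpha} → 6
Maximum coverage at β: 49 monthly calls.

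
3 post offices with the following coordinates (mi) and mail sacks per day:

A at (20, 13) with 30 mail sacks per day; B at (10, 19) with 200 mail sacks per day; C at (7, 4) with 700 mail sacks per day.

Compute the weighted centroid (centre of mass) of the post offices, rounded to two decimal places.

The minimiser of Σwᵢ‖p−pᵢ‖² is the weighted centroid p* = (Σwᵢpᵢ)/(Σwᵢ).
Σwᵢ = 930.
Σwᵢxᵢ = 30·20 + 200·10 + 700·7 = 7500.
Σwᵢyᵢ = 30·13 + 200·19 + 700·4 = 6990.
x* = 7500/930 = 8.06, y* = 6990/930 = 7.52.

(8.06, 7.52)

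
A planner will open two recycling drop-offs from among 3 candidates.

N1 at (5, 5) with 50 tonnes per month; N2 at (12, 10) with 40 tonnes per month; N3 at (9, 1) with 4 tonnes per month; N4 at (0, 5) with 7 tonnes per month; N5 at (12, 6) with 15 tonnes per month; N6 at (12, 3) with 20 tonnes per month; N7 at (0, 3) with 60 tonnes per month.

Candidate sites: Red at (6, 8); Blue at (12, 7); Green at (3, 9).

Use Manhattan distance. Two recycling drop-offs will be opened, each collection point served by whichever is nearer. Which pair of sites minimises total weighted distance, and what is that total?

Evaluate every pair (each demand assigned to the nearer of the two):
  {Blue, Green}: total = 1140
  {Red, Blue}: total = 1174
  {Red, Green}: total = 1489
Best pair: {Blue, Green} with total 1140.

{Blue, Green}, total 1140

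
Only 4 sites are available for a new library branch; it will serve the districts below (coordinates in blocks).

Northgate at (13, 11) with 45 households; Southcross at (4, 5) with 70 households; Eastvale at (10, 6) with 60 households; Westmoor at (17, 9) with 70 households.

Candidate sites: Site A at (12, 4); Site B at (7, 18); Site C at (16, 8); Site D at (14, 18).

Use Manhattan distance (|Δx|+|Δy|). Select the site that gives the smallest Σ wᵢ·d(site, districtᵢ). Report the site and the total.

Site A, total 1930 blocks

Total weighted distance at each candidate:
  Site A (12, 4): total = 1930
  Site B (7, 18): total = 3935
  Site C (16, 8): total = 1940
  Site D (14, 18): total = 3770
Minimum is at Site A with total 1930 blocks.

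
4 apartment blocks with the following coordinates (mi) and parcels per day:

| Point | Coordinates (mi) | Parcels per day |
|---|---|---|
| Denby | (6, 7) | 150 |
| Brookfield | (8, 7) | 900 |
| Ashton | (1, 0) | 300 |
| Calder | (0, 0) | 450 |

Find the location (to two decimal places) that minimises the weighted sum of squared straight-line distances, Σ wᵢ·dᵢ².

(4.67, 4.08)

The minimiser of Σwᵢ‖p−pᵢ‖² is the weighted centroid p* = (Σwᵢpᵢ)/(Σwᵢ).
Σwᵢ = 1800.
Σwᵢxᵢ = 150·6 + 900·8 + 300·1 + 450·0 = 8400.
Σwᵢyᵢ = 150·7 + 900·7 + 300·0 + 450·0 = 7350.
x* = 8400/1800 = 4.67, y* = 7350/1800 = 4.08.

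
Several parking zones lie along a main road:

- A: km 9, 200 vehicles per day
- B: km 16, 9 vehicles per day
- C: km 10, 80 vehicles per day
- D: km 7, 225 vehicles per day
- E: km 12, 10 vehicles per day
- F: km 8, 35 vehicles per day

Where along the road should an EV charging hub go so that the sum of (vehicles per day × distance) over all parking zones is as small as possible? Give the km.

x = 9

For a sum of weighted absolute distances on a line, the optimum is the weighted median (not the mean). Total weight W = 559; half-weight = 279.5.
Sort by position and accumulate weight:
  km 7 (D, w=225) → cum 225
  km 8 (F, w=35) → cum 260
  km 9 (A, w=200) → cum 460  ≥ 279.5 → median here
  km 10 (C, w=80) → cum 540
  km 12 (E, w=10) → cum 550
  km 16 (B, w=9) → cum 559
Optimal location: km 9.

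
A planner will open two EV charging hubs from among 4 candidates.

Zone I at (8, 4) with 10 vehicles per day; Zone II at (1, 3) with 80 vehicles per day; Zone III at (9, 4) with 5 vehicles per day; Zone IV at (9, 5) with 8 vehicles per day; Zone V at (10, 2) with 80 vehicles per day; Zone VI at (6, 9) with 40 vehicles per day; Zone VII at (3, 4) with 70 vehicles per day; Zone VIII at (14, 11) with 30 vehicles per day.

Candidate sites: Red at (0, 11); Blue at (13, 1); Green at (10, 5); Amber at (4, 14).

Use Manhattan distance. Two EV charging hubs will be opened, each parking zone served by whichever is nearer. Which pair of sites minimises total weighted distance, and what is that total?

Evaluate every pair (each demand assigned to the nearer of the two):
  {Red, Green}: total = 2188
  {Green, Amber}: total = 2308
  {Blue, Green}: total = 2348
  {Red, Blue}: total = 2569
  {Blue, Amber}: total = 2999
  {Red, Amber}: total = 3857
Best pair: {Red, Green} with total 2188.

{Red, Green}, total 2188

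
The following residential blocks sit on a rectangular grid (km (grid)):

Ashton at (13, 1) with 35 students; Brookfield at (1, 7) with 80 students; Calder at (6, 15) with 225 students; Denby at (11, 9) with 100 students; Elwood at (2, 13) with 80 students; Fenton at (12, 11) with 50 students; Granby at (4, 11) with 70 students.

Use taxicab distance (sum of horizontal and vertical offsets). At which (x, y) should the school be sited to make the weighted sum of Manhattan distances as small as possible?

Manhattan distance separates: Σwᵢ(|x−xᵢ|+|y−yᵢ|) = Σwᵢ|x−xᵢ| + Σwᵢ|y−yᵢ|, so x and y are optimised independently as 1-D weighted medians.
Total weight W = 640; half = 320.
x-coordinate, sorted with cumulative weight:
  x=1 (Brookfield, w=80) cum 80
  x=2 (Elwood, w=80) cum 160
  x=4 (Granby, w=70) cum 230
  x=6 (Calder, w=225) cum 455  ← median
  x=11 (Denby, w=100) cum 555
  x=12 (Fenton, w=50) cum 605
  x=13 (Ashton, w=35) cum 640
⇒ x* = 6
y-coordinate, sorted with cumulative weight:
  y=1 (Ashton, w=35) cum 35
  y=7 (Brookfield, w=80) cum 115
  y=9 (Denby, w=100) cum 215
  y=11 (Fenton, w=50) cum 265
  y=11 (Granby, w=70) cum 335  ← median
  y=13 (Elwood, w=80) cum 415
  y=15 (Calder, w=225) cum 640
⇒ y* = 11

(6, 11)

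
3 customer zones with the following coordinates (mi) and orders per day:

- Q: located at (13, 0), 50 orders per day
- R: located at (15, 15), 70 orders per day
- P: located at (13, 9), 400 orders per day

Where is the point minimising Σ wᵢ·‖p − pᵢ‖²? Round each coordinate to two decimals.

(13.27, 8.94)

The minimiser of Σwᵢ‖p−pᵢ‖² is the weighted centroid p* = (Σwᵢpᵢ)/(Σwᵢ).
Σwᵢ = 520.
Σwᵢxᵢ = 50·13 + 70·15 + 400·13 = 6900.
Σwᵢyᵢ = 50·0 + 70·15 + 400·9 = 4650.
x* = 6900/520 = 13.27, y* = 4650/520 = 8.94.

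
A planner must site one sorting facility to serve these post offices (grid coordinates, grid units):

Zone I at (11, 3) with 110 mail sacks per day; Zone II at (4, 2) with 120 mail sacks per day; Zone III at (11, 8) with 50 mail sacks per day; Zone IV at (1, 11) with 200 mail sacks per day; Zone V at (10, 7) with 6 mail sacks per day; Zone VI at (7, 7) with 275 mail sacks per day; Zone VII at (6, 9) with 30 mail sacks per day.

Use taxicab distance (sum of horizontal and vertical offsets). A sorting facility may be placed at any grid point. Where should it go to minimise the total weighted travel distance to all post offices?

Manhattan distance separates: Σwᵢ(|x−xᵢ|+|y−yᵢ|) = Σwᵢ|x−xᵢ| + Σwᵢ|y−yᵢ|, so x and y are optimised independently as 1-D weighted medians.
Total weight W = 791; half = 395.5.
x-coordinate, sorted with cumulative weight:
  x=1 (Zone IV, w=200) cum 200
  x=4 (Zone II, w=120) cum 320
  x=6 (Zone VII, w=30) cum 350
  x=7 (Zone VI, w=275) cum 625  ← median
  x=10 (Zone V, w=6) cum 631
  x=11 (Zone I, w=110) cum 741
  x=11 (Zone III, w=50) cum 791
⇒ x* = 7
y-coordinate, sorted with cumulative weight:
  y=2 (Zone II, w=120) cum 120
  y=3 (Zone I, w=110) cum 230
  y=7 (Zone V, w=6) cum 236
  y=7 (Zone VI, w=275) cum 511  ← median
  y=8 (Zone III, w=50) cum 561
  y=9 (Zone VII, w=30) cum 591
  y=11 (Zone IV, w=200) cum 791
⇒ y* = 7

(7, 7)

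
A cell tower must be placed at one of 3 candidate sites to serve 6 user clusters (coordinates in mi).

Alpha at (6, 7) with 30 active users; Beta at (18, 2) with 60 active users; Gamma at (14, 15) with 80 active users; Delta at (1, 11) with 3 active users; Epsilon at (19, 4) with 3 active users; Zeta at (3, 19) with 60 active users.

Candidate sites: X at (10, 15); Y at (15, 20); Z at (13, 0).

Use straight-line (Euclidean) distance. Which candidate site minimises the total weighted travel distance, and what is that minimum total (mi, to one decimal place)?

Total weighted distance at each candidate:
  X (10, 15): total = 2060.1
  Y (15, 20): total = 2799.1
  Z (13, 0): total = 3181.5
Minimum is at X with total 2060.1 mi.

X, total 2060.1 mi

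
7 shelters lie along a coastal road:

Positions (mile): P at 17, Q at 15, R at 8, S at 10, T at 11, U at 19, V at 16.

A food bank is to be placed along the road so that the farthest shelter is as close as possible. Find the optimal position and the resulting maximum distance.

location 13.5, max distance 5.5

The 1-center on a line is the midpoint of the two extreme points: leftmost at 8, rightmost at 19.
Optimal location = (8 + 19)/2 = 13.5; maximum distance = (19 − 8)/2 = 5.5.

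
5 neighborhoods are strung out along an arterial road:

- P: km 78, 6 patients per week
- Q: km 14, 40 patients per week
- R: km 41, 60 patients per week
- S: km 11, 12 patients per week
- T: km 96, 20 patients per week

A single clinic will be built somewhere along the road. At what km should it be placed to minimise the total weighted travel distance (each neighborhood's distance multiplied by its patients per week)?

x = 41

For a sum of weighted absolute distances on a line, the optimum is the weighted median (not the mean). Total weight W = 138; half-weight = 69.
Sort by position and accumulate weight:
  km 11 (S, w=12) → cum 12
  km 14 (Q, w=40) → cum 52
  km 41 (R, w=60) → cum 112  ≥ 69 → median here
  km 78 (P, w=6) → cum 118
  km 96 (T, w=20) → cum 138
Optimal location: km 41.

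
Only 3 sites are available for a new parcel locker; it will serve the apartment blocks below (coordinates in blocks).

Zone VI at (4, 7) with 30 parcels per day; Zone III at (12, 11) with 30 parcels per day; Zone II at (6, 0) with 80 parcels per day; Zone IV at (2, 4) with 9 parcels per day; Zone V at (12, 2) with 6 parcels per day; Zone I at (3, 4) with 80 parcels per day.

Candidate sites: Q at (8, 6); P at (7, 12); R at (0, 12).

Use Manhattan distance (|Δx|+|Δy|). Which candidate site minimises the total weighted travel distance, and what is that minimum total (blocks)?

Total weighted distance at each candidate:
  Q (8, 6): total = 1740
  P (7, 12): total = 2627
  R (0, 12): total = 3202
Minimum is at Q with total 1740 blocks.

Q, total 1740 blocks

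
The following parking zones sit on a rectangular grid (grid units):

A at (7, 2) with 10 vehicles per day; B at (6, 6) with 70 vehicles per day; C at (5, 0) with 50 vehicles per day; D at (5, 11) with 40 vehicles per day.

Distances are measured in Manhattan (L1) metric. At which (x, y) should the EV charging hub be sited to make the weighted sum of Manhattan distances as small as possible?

(5, 6)

Manhattan distance separates: Σwᵢ(|x−xᵢ|+|y−yᵢ|) = Σwᵢ|x−xᵢ| + Σwᵢ|y−yᵢ|, so x and y are optimised independently as 1-D weighted medians.
Total weight W = 170; half = 85.
x-coordinate, sorted with cumulative weight:
  x=5 (C, w=50) cum 50
  x=5 (D, w=40) cum 90  ← median
  x=6 (B, w=70) cum 160
  x=7 (A, w=10) cum 170
⇒ x* = 5
y-coordinate, sorted with cumulative weight:
  y=0 (C, w=50) cum 50
  y=2 (A, w=10) cum 60
  y=6 (B, w=70) cum 130  ← median
  y=11 (D, w=40) cum 170
⇒ y* = 6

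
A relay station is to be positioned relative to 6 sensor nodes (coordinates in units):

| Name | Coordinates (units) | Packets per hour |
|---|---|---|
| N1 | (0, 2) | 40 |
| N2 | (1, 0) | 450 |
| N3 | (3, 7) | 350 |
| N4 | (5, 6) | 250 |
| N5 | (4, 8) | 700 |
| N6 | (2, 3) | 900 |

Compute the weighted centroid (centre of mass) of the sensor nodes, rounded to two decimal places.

(2.73, 4.58)

The minimiser of Σwᵢ‖p−pᵢ‖² is the weighted centroid p* = (Σwᵢpᵢ)/(Σwᵢ).
Σwᵢ = 2690.
Σwᵢxᵢ = 40·0 + 450·1 + 350·3 + 250·5 + 700·4 + 900·2 = 7350.
Σwᵢyᵢ = 40·2 + 450·0 + 350·7 + 250·6 + 700·8 + 900·3 = 12330.
x* = 7350/2690 = 2.73, y* = 12330/2690 = 4.58.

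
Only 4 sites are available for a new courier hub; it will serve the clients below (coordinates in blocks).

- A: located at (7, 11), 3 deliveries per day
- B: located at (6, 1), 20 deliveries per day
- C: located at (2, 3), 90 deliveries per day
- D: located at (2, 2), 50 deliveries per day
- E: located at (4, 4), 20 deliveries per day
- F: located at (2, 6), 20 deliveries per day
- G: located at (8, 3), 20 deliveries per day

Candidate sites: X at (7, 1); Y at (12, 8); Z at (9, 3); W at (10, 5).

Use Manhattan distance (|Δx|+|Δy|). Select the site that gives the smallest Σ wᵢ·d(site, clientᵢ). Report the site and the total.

Total weighted distance at each candidate:
  X (7, 1): total = 1360
  Y (12, 8): total = 3094
  Z (9, 3): total = 1500
  W (10, 5): total = 2037
Minimum is at X with total 1360 blocks.

X, total 1360 blocks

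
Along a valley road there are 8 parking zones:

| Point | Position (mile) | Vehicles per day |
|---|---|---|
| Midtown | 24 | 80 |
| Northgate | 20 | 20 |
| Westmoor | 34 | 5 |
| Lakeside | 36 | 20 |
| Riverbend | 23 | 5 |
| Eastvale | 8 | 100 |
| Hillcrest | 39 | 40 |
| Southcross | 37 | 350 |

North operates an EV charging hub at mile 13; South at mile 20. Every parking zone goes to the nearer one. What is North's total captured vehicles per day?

100

The indifferent point is the midpoint (13+20)/2 = 16.5; parking zones left of it (closer to North at 13) go to North, those right go to South.
  Eastvale at 8 (w=100) → North
  Northgate at 20 (w=20) → South
  Riverbend at 23 (w=5) → South
  Midtown at 24 (w=80) → South
  Westmoor at 34 (w=5) → South
  Lakeside at 36 (w=20) → South
  Southcross at 37 (w=350) → South
  Hillcrest at 39 (w=40) → South
North captures 100; South captures 520.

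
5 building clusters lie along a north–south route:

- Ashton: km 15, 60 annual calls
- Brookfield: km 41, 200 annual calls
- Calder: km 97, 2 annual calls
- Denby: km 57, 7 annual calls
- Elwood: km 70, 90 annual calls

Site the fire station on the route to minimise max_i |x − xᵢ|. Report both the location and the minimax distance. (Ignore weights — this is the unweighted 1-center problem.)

The 1-center on a line is the midpoint of the two extreme points: leftmost at 15, rightmost at 97.
Optimal location = (15 + 97)/2 = 56; maximum distance = (97 − 15)/2 = 41.

location 56, max distance 41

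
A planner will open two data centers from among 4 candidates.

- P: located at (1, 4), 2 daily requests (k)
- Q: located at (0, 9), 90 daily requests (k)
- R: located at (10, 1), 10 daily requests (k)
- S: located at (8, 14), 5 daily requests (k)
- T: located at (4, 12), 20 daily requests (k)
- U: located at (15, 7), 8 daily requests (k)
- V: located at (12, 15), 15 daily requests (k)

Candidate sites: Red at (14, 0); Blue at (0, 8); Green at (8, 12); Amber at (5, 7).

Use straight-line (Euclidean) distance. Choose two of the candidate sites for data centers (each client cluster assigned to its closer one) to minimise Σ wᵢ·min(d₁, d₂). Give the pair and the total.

Evaluate every pair (each demand assigned to the nearer of the two):
  {Blue, Green}: total = 443.9
  {Blue, Amber}: total = 555.9
  {Red, Blue}: total = 567.6
  {Green, Amber}: total = 806.6
  {Red, Amber}: total = 892.0
  {Red, Green}: total = 1053.0
Best pair: {Blue, Green} with total 443.9.

{Blue, Green}, total 443.9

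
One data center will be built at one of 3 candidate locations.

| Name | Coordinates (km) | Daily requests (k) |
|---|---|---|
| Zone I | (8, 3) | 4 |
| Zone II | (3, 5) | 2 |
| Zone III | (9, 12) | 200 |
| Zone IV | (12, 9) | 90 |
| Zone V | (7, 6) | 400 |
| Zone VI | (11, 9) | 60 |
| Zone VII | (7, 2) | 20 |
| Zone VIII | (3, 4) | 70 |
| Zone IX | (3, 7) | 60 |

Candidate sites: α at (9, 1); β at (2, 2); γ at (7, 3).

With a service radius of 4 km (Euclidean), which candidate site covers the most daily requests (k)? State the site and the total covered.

Coverage radius r = 4 km; a point is covered iff (Δx)²+(Δy)² ≤ 4² = 16.
  α (9, 1): covers {Zone I, Zone VII} → 24
  β (2, 2): covers {Zone II, Zone VIII} → 72
  γ (7, 3): covers {Zone I, Zone V, Zone VII} → 424
Maximum coverage at γ: 424 daily requests (k).

γ, covering 424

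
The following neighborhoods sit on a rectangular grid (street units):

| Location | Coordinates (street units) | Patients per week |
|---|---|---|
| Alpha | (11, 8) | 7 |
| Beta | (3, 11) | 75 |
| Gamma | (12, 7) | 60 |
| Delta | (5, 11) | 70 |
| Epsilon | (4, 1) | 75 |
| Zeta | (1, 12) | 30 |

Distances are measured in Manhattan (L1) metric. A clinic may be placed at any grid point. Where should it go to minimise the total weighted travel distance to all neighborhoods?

Manhattan distance separates: Σwᵢ(|x−xᵢ|+|y−yᵢ|) = Σwᵢ|x−xᵢ| + Σwᵢ|y−yᵢ|, so x and y are optimised independently as 1-D weighted medians.
Total weight W = 317; half = 158.5.
x-coordinate, sorted with cumulative weight:
  x=1 (Zeta, w=30) cum 30
  x=3 (Beta, w=75) cum 105
  x=4 (Epsilon, w=75) cum 180  ← median
  x=5 (Delta, w=70) cum 250
  x=11 (Alpha, w=7) cum 257
  x=12 (Gamma, w=60) cum 317
⇒ x* = 4
y-coordinate, sorted with cumulative weight:
  y=1 (Epsilon, w=75) cum 75
  y=7 (Gamma, w=60) cum 135
  y=8 (Alpha, w=7) cum 142
  y=11 (Beta, w=75) cum 217  ← median
  y=11 (Delta, w=70) cum 287
  y=12 (Zeta, w=30) cum 317
⇒ y* = 11

(4, 11)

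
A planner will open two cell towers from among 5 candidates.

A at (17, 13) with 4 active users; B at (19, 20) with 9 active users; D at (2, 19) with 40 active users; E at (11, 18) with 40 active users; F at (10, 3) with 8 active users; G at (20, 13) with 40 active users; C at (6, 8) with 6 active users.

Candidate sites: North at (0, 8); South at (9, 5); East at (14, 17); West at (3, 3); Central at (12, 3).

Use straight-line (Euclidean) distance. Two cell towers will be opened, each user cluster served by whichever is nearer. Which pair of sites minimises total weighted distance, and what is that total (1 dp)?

Evaluate every pair (each demand assigned to the nearer of the two):
  {South, East}: total = 1017.4
  {East, Central}: total = 1036.9
  {North, East}: total = 1060.1
  {East, West}: total = 1065.0
  {North, South}: total = 1768.2
  {North, Central}: total = 1816.3
  {South, Central}: total = 1912.9
  {South, West}: total = 1947.1
  {West, Central}: total = 2016.0
  {North, West}: total = 2192.8
Best pair: {South, East} with total 1017.4.

{South, East}, total 1017.4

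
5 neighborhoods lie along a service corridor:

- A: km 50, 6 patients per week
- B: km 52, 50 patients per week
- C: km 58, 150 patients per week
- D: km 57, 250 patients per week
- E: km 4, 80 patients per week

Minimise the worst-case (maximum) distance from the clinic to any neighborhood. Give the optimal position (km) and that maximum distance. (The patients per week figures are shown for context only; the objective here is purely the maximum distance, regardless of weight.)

location 31, max distance 27

The 1-center on a line is the midpoint of the two extreme points: leftmost at 4, rightmost at 58.
Optimal location = (4 + 58)/2 = 31; maximum distance = (58 − 4)/2 = 27.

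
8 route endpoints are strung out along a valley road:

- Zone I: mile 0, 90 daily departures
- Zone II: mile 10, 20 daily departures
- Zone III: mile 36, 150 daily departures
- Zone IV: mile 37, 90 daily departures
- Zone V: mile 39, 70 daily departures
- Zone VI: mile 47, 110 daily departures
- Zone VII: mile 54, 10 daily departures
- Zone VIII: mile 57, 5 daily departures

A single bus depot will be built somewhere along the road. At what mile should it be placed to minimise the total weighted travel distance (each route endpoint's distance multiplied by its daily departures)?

For a sum of weighted absolute distances on a line, the optimum is the weighted median (not the mean). Total weight W = 545; half-weight = 272.5.
Sort by position and accumulate weight:
  mile 0 (Zone I, w=90) → cum 90
  mile 10 (Zone II, w=20) → cum 110
  mile 36 (Zone III, w=150) → cum 260
  mile 37 (Zone IV, w=90) → cum 350  ≥ 272.5 → median here
  mile 39 (Zone V, w=70) → cum 420
  mile 47 (Zone VI, w=110) → cum 530
  mile 54 (Zone VII, w=10) → cum 540
  mile 57 (Zone VIII, w=5) → cum 545
Optimal location: mile 37.

x = 37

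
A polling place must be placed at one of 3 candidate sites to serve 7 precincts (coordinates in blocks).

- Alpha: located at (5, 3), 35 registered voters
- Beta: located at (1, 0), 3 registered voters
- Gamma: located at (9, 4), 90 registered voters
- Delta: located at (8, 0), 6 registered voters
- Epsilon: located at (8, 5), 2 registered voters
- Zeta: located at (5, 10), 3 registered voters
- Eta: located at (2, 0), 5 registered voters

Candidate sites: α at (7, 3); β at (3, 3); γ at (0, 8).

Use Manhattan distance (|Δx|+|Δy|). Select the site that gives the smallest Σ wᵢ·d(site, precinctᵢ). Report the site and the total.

α, total 464 blocks

Total weighted distance at each candidate:
  α (7, 3): total = 464
  β (3, 3): total = 824
  γ (0, 8): total = 1736
Minimum is at α with total 464 blocks.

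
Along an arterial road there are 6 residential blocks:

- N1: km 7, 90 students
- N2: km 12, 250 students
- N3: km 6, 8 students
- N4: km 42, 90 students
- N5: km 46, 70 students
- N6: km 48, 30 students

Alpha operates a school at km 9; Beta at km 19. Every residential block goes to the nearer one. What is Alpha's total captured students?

348

The indifferent point is the midpoint (9+19)/2 = 14; residential blocks left of it (closer to Alpha at 9) go to Alpha, those right go to Beta.
  N3 at 6 (w=8) → Alpha
  N1 at 7 (w=90) → Alpha
  N2 at 12 (w=250) → Alpha
  N4 at 42 (w=90) → Beta
  N5 at 46 (w=70) → Beta
  N6 at 48 (w=30) → Beta
Alpha captures 348; Beta captures 190.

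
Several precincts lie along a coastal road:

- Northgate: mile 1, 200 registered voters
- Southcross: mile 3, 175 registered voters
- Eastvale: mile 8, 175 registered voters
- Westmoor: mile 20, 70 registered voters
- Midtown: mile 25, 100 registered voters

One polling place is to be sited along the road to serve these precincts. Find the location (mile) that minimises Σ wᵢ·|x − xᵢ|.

For a sum of weighted absolute distances on a line, the optimum is the weighted median (not the mean). Total weight W = 720; half-weight = 360.
Sort by position and accumulate weight:
  mile 1 (Northgate, w=200) → cum 200
  mile 3 (Southcross, w=175) → cum 375  ≥ 360 → median here
  mile 8 (Eastvale, w=175) → cum 550
  mile 20 (Westmoor, w=70) → cum 620
  mile 25 (Midtown, w=100) → cum 720
Optimal location: mile 3.

x = 3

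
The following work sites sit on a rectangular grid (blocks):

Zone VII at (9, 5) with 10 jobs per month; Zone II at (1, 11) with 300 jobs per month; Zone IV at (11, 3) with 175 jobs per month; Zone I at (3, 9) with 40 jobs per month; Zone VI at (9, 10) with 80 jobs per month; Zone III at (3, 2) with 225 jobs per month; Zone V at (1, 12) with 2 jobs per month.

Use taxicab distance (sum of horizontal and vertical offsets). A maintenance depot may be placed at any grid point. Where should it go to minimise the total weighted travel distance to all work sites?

Manhattan distance separates: Σwᵢ(|x−xᵢ|+|y−yᵢ|) = Σwᵢ|x−xᵢ| + Σwᵢ|y−yᵢ|, so x and y are optimised independently as 1-D weighted medians.
Total weight W = 832; half = 416.
x-coordinate, sorted with cumulative weight:
  x=1 (Zone II, w=300) cum 300
  x=1 (Zone V, w=2) cum 302
  x=3 (Zone I, w=40) cum 342
  x=3 (Zone III, w=225) cum 567  ← median
  x=9 (Zone VII, w=10) cum 577
  x=9 (Zone VI, w=80) cum 657
  x=11 (Zone IV, w=175) cum 832
⇒ x* = 3
y-coordinate, sorted with cumulative weight:
  y=2 (Zone III, w=225) cum 225
  y=3 (Zone IV, w=175) cum 400
  y=5 (Zone VII, w=10) cum 410
  y=9 (Zone I, w=40) cum 450  ← median
  y=10 (Zone VI, w=80) cum 530
  y=11 (Zone II, w=300) cum 830
  y=12 (Zone V, w=2) cum 832
⇒ y* = 9

(3, 9)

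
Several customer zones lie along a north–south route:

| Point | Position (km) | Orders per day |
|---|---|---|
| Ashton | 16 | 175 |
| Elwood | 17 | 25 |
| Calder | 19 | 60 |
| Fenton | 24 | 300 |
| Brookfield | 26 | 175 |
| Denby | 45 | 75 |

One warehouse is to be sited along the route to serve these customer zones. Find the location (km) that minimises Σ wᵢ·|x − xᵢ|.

x = 24

For a sum of weighted absolute distances on a line, the optimum is the weighted median (not the mean). Total weight W = 810; half-weight = 405.
Sort by position and accumulate weight:
  km 16 (Ashton, w=175) → cum 175
  km 17 (Elwood, w=25) → cum 200
  km 19 (Calder, w=60) → cum 260
  km 24 (Fenton, w=300) → cum 560  ≥ 405 → median here
  km 26 (Brookfield, w=175) → cum 735
  km 45 (Denby, w=75) → cum 810
Optimal location: km 24.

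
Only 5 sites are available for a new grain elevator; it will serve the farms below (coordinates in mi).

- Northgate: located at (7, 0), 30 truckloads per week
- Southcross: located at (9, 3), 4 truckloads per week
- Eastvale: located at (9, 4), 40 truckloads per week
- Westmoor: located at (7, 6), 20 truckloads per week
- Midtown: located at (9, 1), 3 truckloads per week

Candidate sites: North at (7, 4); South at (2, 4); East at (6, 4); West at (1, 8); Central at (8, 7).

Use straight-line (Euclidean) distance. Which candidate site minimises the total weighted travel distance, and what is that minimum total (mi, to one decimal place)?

Total weighted distance at each candidate:
  North (7, 4): total = 259.8
  South (2, 4): total = 630.9
  East (6, 4): total = 313.8
  West (1, 8): total = 853.9
  Central (8, 7): total = 401.6
Minimum is at North with total 259.8 mi.

North, total 259.8 mi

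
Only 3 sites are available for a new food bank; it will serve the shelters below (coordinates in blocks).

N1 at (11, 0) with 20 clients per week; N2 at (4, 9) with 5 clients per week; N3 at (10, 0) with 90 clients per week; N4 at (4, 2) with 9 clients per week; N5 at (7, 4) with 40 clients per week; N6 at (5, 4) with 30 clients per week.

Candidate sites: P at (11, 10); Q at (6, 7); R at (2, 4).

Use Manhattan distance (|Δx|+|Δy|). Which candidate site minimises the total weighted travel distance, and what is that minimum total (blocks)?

Q, total 1593 blocks

Total weighted distance at each candidate:
  P (11, 10): total = 2125
  Q (6, 7): total = 1593
  R (2, 4): total = 1701
Minimum is at Q with total 1593 blocks.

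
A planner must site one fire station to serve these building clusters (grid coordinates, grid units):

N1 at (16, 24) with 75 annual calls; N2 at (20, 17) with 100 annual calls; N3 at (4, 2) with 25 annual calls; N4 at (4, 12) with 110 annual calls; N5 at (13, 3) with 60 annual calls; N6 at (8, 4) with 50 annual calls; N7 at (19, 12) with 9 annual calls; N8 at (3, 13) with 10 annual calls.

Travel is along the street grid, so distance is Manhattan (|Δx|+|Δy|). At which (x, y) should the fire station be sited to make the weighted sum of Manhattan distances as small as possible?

Manhattan distance separates: Σwᵢ(|x−xᵢ|+|y−yᵢ|) = Σwᵢ|x−xᵢ| + Σwᵢ|y−yᵢ|, so x and y are optimised independently as 1-D weighted medians.
Total weight W = 439; half = 219.5.
x-coordinate, sorted with cumulative weight:
  x=3 (N8, w=10) cum 10
  x=4 (N3, w=25) cum 35
  x=4 (N4, w=110) cum 145
  x=8 (N6, w=50) cum 195
  x=13 (N5, w=60) cum 255  ← median
  x=16 (N1, w=75) cum 330
  x=19 (N7, w=9) cum 339
  x=20 (N2, w=100) cum 439
⇒ x* = 13
y-coordinate, sorted with cumulative weight:
  y=2 (N3, w=25) cum 25
  y=3 (N5, w=60) cum 85
  y=4 (N6, w=50) cum 135
  y=12 (N4, w=110) cum 245  ← median
  y=12 (N7, w=9) cum 254
  y=13 (N8, w=10) cum 264
  y=17 (N2, w=100) cum 364
  y=24 (N1, w=75) cum 439
⇒ y* = 12

(13, 12)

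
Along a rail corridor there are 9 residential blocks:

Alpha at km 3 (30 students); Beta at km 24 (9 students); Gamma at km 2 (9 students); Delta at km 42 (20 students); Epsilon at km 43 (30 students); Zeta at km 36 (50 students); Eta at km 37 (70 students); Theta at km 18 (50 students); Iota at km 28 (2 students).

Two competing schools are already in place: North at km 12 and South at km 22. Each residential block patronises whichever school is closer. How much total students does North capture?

39

The indifferent point is the midpoint (12+22)/2 = 17; residential blocks left of it (closer to North at 12) go to North, those right go to South.
  Gamma at 2 (w=9) → North
  Alpha at 3 (w=30) → North
  Theta at 18 (w=50) → South
  Beta at 24 (w=9) → South
  Iota at 28 (w=2) → South
  Zeta at 36 (w=50) → South
  Eta at 37 (w=70) → South
  Delta at 42 (w=20) → South
  Epsilon at 43 (w=30) → South
North captures 39; South captures 231.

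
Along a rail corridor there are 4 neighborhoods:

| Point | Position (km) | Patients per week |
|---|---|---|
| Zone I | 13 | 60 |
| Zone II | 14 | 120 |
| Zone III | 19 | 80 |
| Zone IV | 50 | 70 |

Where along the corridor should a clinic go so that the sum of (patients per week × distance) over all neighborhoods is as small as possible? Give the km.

x = 14

For a sum of weighted absolute distances on a line, the optimum is the weighted median (not the mean). Total weight W = 330; half-weight = 165.
Sort by position and accumulate weight:
  km 13 (Zone I, w=60) → cum 60
  km 14 (Zone II, w=120) → cum 180  ≥ 165 → median here
  km 19 (Zone III, w=80) → cum 260
  km 50 (Zone IV, w=70) → cum 330
Optimal location: km 14.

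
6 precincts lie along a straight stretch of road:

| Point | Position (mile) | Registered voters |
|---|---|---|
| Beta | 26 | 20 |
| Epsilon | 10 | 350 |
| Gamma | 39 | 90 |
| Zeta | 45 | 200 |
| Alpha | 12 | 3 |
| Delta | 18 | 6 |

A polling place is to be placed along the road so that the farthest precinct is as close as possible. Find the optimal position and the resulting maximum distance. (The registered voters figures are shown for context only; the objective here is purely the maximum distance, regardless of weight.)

location 27.5, max distance 17.5

The 1-center on a line is the midpoint of the two extreme points: leftmost at 10, rightmost at 45.
Optimal location = (10 + 45)/2 = 27.5; maximum distance = (45 − 10)/2 = 17.5.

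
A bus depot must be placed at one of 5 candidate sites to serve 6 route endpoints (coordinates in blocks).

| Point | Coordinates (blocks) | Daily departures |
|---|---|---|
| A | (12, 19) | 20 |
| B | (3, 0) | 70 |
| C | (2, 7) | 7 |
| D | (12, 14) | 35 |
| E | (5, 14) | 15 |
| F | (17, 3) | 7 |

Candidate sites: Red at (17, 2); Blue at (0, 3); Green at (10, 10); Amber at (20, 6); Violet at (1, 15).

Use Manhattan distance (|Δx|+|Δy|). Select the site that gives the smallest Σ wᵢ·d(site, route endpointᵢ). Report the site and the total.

Green, total 1930 blocks

Total weighted distance at each candidate:
  Red (17, 2): total = 2662
  Blue (0, 3): total = 2186
  Green (10, 10): total = 1930
  Amber (20, 6): total = 3110
  Violet (1, 15): total = 2244
Minimum is at Green with total 1930 blocks.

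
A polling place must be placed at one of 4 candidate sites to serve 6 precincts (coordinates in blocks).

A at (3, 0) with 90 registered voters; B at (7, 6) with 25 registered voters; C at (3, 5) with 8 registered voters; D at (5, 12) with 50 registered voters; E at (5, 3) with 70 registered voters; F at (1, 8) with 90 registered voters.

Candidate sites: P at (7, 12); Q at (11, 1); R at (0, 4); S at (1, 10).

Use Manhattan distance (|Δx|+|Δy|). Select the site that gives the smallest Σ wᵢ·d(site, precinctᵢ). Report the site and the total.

R, total 2407 blocks

Total weighted distance at each candidate:
  P (7, 12): total = 3448
  Q (11, 1): total = 4071
  R (0, 4): total = 2407
  S (1, 10): total = 2636
Minimum is at R with total 2407 blocks.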